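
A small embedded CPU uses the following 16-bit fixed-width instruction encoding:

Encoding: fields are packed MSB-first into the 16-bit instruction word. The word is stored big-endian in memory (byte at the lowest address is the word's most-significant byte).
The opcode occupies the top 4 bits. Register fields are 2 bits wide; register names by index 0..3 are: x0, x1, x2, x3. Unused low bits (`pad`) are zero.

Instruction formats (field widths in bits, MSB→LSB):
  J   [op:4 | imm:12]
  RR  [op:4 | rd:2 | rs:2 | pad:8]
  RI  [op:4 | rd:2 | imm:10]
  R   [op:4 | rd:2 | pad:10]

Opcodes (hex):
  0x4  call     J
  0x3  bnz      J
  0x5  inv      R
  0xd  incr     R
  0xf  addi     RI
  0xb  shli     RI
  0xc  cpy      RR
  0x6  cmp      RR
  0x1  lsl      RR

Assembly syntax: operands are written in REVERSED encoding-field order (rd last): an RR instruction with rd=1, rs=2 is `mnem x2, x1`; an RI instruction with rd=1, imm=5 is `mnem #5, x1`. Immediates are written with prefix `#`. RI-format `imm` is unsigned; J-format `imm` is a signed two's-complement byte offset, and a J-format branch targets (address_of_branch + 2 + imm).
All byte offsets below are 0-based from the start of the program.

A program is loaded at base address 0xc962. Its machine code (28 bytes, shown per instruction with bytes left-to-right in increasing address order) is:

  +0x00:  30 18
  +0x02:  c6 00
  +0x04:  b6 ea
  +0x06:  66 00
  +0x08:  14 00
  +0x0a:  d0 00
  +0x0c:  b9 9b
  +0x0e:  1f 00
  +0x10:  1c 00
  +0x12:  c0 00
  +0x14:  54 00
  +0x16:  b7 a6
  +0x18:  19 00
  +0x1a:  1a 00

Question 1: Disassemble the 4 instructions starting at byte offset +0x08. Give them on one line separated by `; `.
lsl x0, x1; incr x0; shli #411, x2; lsl x3, x3

+0x08: 14 00 ⇒ word 0x1400 (big)
  opcode bits[15:12]=0x1: lsl/RR
  rd@[11:10]=0x1 ⇒ x1
  rs@[9:8]=0x0 ⇒ x0
+0x0a: d0 00 ⇒ word 0xd000 (big)
  opcode bits[15:12]=0xd: incr/R
  rd@[11:10]=0x0 ⇒ x0
+0x0c: b9 9b ⇒ word 0xb99b (big)
  opcode bits[15:12]=0xb: shli/RI
  rd@[11:10]=0x2 ⇒ x2
  imm@[9:0]=0x19b ⇒ #411
+0x0e: 1f 00 ⇒ word 0x1f00 (big)
  opcode bits[15:12]=0x1: lsl/RR
  rd@[11:10]=0x3 ⇒ x3
  rs@[9:8]=0x3 ⇒ x3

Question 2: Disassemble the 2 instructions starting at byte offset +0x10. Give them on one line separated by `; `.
lsl x0, x3; cpy x0, x0

+0x10: 1c 00 ⇒ word 0x1c00 (big)
  op=0x1c00>>12=0x1 ⇒ lsl (RR)
  rd: (w>>10)&0x3=0x3 → x3
  rs: (w>>8)&0x3=0x0 → x0
+0x12: c0 00 ⇒ word 0xc000 (big)
  op=0xc000>>12=0xc ⇒ cpy (RR)
  rd: (w>>10)&0x3=0x0 → x0
  rs: (w>>8)&0x3=0x0 → x0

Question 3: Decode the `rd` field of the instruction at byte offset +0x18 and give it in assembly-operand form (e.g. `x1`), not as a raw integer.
x2

off 0x18: read 19 00 as big → 0x1900
  top 4b → 0x1 → lsl [RR]
  rd@[11:10]=0x2 ⇒ x2
  rs@[9:8]=0x1 ⇒ x1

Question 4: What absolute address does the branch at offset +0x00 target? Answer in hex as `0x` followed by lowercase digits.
0xc97c

+0x00: 30 18 ⇒ word 0x3018 (big)
  op=0x3018>>12=0x3 ⇒ bnz (J)
  imm: (w>>0)&0xfff=0x18 → #24
  target = base 0xc962 + off 0x00 + 2 + imm 24 = 0xc97c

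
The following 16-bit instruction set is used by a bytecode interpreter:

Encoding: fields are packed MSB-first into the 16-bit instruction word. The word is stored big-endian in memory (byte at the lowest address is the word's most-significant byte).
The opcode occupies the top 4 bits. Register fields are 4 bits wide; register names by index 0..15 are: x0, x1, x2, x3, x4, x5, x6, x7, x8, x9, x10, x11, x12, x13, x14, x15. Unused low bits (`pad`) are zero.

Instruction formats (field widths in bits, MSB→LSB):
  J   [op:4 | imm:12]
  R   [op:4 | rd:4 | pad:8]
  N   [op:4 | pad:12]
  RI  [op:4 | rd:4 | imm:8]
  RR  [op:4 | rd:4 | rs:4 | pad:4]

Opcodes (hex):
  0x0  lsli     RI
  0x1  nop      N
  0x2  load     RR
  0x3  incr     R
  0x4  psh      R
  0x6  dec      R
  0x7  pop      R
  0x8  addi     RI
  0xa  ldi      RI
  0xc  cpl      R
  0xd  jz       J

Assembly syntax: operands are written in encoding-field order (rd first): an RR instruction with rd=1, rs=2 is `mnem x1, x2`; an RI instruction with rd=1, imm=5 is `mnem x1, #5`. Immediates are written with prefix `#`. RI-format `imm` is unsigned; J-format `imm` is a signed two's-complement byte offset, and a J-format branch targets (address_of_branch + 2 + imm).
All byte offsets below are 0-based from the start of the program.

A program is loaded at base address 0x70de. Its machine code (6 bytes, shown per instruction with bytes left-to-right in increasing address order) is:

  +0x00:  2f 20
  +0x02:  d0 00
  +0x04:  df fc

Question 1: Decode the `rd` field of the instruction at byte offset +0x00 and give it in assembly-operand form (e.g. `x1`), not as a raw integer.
x15

+0x00: 2f 20 ⇒ word 0x2f20 (big)
  opcode bits[15:12]=0x2: load/RR
  [11:8] rd=15 = x15
  [7:4] rs=2 = x2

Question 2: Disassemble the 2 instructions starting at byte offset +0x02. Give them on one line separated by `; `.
jz #0; jz #-4

@+02  big-endian(d0 00) = 0xd000
  top 4b → 0xd → jz [J]
  imm@[11:0]=0x0 ⇒ #0
@+04  big-endian(df fc) = 0xdffc
  top 4b → 0xd → jz [J]
  imm@[11:0]=0xffc (s12→-4) ⇒ #-4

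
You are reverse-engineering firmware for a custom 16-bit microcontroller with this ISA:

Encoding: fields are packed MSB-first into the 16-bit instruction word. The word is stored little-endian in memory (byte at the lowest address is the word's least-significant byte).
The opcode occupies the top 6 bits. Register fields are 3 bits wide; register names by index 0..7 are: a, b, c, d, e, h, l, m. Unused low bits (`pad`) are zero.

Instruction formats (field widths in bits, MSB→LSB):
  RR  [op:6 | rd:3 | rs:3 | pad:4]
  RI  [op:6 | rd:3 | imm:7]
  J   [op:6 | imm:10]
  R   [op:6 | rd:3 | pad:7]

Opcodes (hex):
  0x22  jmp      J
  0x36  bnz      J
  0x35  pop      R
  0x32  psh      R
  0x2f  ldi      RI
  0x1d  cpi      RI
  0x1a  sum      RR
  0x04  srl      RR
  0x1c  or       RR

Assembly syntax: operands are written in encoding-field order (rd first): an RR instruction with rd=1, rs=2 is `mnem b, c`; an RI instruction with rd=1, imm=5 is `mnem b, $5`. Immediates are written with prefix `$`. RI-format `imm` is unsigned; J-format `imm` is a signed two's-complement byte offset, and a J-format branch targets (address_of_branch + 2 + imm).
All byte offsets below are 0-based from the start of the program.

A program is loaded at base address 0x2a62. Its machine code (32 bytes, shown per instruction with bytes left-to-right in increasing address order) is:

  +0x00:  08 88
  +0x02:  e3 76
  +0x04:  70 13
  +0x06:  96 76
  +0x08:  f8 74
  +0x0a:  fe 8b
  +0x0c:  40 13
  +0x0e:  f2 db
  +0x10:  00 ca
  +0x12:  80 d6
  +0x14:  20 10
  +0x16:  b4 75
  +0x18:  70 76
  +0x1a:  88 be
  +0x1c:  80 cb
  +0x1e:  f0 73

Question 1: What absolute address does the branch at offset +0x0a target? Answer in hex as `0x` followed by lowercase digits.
0x2a6c

[0a] fe 8b → 0x8bfe
  opcode bits[15:10]=0x22: jmp/J
  imm: (w>>0)&0x3ff=0x3fe (s10→-2) → $-2
  target = base 0x2a62 + off 0x0a + 2 + imm -2 = 0x2a6c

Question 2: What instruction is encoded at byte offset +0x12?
@+12  little-endian(80 d6) = 0xd680
  top 6b → 0x35 → pop [R]
  rd@[9:7]=0x5 ⇒ h

pop h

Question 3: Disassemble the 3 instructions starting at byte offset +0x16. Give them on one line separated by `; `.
cpi d, $52; cpi e, $112; ldi h, $8

off 0x16: read b4 75 as little → 0x75b4
  op=0x75b4>>10=0x1d ⇒ cpi (RI)
  rd@[9:7]=0x3 ⇒ d
  imm@[6:0]=0x34 ⇒ $52
off 0x18: read 70 76 as little → 0x7670
  op=0x7670>>10=0x1d ⇒ cpi (RI)
  rd@[9:7]=0x4 ⇒ e
  imm@[6:0]=0x70 ⇒ $112
off 0x1a: read 88 be as little → 0xbe88
  op=0xbe88>>10=0x2f ⇒ ldi (RI)
  rd@[9:7]=0x5 ⇒ h
  imm@[6:0]=0x8 ⇒ $8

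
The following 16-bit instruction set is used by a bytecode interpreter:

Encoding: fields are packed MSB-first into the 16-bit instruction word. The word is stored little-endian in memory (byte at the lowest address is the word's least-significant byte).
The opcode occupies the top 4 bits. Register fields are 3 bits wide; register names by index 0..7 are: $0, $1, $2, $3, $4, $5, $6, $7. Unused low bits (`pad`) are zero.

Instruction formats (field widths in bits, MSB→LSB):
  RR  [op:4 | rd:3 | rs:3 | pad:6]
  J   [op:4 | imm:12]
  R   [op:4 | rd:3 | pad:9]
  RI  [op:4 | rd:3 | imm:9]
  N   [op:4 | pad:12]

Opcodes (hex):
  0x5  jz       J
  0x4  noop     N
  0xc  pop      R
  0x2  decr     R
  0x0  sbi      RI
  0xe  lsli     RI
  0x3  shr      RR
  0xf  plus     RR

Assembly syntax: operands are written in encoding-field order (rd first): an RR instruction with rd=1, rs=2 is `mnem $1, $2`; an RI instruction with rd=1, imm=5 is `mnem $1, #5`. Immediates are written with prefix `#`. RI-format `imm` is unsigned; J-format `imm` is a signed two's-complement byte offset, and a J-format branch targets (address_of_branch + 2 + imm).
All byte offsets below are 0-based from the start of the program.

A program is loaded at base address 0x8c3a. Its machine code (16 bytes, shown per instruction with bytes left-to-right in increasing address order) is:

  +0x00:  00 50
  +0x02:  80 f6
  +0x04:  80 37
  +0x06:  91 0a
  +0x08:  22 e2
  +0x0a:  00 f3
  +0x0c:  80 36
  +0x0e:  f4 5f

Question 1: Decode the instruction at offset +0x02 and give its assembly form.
plus $3, $2

off 0x02: read 80 f6 as little → 0xf680
  opcode bits[15:12]=0xf: plus/RR
  [11:9] rd=3 = $3
  [8:6] rs=2 = $2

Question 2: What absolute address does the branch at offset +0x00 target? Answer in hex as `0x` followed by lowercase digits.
off 0x00: read 00 50 as little → 0x5000
  top 4b → 0x5 → jz [J]
  imm@[11:0]=0x0 ⇒ #0
  target = base 0x8c3a + off 0x00 + 2 + imm 0 = 0x8c3c

0x8c3c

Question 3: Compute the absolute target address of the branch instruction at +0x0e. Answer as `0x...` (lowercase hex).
0x8c3e

+0x0e: f4 5f ⇒ word 0x5ff4 (little)
  op=0x5ff4>>12=0x5 ⇒ jz (J)
  imm: (w>>0)&0xfff=0xff4 (s12→-12) → #-12
  target = base 0x8c3a + off 0x0e + 2 + imm -12 = 0x8c3e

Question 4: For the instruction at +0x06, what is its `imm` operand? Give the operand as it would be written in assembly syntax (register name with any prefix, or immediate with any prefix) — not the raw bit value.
off 0x06: read 91 0a as little → 0x0a91
  op=0x0a91>>12=0x0 ⇒ sbi (RI)
  rd: (w>>9)&0x7=0x5 → $5
  imm: (w>>0)&0x1ff=0x91 → #145

#145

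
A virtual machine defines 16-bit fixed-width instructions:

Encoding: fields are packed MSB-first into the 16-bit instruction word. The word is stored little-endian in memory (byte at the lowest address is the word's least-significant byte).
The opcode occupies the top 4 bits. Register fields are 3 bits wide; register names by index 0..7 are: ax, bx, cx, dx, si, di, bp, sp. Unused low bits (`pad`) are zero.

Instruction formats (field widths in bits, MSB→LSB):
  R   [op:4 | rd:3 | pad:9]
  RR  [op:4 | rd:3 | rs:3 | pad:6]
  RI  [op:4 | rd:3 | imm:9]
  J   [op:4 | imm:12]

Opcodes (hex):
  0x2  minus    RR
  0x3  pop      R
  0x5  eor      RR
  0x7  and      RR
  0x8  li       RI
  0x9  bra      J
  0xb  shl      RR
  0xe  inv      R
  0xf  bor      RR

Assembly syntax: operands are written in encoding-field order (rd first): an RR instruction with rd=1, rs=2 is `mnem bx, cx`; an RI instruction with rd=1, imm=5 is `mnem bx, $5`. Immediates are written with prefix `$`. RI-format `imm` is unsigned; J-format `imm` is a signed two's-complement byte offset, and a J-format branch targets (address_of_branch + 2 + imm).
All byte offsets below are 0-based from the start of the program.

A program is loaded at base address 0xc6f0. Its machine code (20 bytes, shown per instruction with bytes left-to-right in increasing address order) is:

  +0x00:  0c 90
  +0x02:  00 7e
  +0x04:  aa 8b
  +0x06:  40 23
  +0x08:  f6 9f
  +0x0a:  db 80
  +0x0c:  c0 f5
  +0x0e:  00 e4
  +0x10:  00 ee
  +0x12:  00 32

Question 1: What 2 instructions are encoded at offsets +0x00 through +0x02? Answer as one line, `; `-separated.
[00] 0c 90 → 0x900c
  op=0x900c>>12=0x9 ⇒ bra (J)
  [11:0] imm=12 = $12
[02] 00 7e → 0x7e00
  op=0x7e00>>12=0x7 ⇒ and (RR)
  [11:9] rd=7 = sp
  [8:6] rs=0 = ax

bra $12; and sp, ax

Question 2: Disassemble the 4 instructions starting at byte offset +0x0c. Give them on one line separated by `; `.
bor cx, sp; inv cx; inv sp; pop bx

@+0c  little-endian(c0 f5) = 0xf5c0
  opcode bits[15:12]=0xf: bor/RR
  [11:9] rd=2 = cx
  [8:6] rs=7 = sp
@+0e  little-endian(00 e4) = 0xe400
  opcode bits[15:12]=0xe: inv/R
  [11:9] rd=2 = cx
@+10  little-endian(00 ee) = 0xee00
  opcode bits[15:12]=0xe: inv/R
  [11:9] rd=7 = sp
@+12  little-endian(00 32) = 0x3200
  opcode bits[15:12]=0x3: pop/R
  [11:9] rd=1 = bx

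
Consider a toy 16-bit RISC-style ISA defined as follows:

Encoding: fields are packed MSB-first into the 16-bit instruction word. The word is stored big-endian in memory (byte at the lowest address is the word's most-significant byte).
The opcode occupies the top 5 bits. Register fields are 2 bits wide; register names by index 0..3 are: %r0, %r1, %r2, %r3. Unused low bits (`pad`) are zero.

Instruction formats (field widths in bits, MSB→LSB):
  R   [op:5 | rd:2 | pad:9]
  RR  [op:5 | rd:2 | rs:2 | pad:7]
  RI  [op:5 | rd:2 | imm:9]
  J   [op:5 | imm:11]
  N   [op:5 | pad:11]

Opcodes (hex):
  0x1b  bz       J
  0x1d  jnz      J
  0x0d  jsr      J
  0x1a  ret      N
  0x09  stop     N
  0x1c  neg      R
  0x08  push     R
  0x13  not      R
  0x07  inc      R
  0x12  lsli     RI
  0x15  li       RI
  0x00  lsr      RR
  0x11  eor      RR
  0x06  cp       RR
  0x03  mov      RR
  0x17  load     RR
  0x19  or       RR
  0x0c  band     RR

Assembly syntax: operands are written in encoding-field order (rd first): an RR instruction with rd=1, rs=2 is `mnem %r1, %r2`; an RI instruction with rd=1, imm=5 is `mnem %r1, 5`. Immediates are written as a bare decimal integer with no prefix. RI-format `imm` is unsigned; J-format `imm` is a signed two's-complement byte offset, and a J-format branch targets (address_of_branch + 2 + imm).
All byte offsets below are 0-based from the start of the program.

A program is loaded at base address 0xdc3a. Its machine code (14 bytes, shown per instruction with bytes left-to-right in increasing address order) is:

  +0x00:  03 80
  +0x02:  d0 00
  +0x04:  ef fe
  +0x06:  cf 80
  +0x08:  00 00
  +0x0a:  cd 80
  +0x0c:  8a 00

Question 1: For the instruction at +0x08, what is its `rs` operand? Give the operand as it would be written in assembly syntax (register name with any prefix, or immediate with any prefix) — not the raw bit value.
@+08  big-endian(00 00) = 0x0000
  top 5b → 0x0 → lsr [RR]
  rd: (w>>9)&0x3=0x0 → %r0
  rs: (w>>7)&0x3=0x0 → %r0

%r0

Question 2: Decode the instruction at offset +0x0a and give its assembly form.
or %r2, %r3

off 0x0a: read cd 80 as big → 0xcd80
  opcode bits[15:11]=0x19: or/RR
  [10:9] rd=2 = %r2
  [8:7] rs=3 = %r3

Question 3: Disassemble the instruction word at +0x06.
+0x06: cf 80 ⇒ word 0xcf80 (big)
  top 5b → 0x19 → or [RR]
  rd: (w>>9)&0x3=0x3 → %r3
  rs: (w>>7)&0x3=0x3 → %r3

or %r3, %r3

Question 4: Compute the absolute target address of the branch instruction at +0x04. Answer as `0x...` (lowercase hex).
0xdc3e

+0x04: ef fe ⇒ word 0xeffe (big)
  opcode bits[15:11]=0x1d: jnz/J
  [10:0] imm=2046 (s11→-2) = -2
  target = base 0xdc3a + off 0x04 + 2 + imm -2 = 0xdc3e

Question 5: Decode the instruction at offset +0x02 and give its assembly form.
ret

+0x02: d0 00 ⇒ word 0xd000 (big)
  opcode bits[15:11]=0x1a: ret/N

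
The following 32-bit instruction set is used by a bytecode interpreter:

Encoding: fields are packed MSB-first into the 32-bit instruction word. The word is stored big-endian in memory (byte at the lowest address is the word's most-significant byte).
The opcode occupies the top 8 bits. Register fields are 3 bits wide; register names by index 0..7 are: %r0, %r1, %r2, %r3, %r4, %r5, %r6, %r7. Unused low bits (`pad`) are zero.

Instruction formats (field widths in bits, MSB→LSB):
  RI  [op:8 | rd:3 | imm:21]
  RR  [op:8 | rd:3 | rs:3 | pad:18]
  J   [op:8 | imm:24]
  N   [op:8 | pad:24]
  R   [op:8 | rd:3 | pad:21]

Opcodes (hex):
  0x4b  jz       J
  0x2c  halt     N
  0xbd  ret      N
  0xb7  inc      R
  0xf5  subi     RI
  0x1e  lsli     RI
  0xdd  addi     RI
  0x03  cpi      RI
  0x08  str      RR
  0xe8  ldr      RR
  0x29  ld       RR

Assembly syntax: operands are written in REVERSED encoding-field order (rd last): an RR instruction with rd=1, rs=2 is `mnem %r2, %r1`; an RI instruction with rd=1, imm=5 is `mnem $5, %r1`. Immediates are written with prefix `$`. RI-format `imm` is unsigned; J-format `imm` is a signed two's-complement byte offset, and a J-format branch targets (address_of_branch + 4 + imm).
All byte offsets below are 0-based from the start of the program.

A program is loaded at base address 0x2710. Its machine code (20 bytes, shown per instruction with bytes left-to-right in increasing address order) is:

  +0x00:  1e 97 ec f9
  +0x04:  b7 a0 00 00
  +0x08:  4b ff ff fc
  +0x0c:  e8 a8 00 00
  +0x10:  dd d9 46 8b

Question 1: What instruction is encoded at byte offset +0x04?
+0x04: b7 a0 00 00 ⇒ word 0xb7a00000 (big)
  top 8b → 0xb7 → inc [R]
  rd@[23:21]=0x5 ⇒ %r5

inc %r5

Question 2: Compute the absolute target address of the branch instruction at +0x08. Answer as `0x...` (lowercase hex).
0x2718

@+08  big-endian(4b ff ff fc) = 0x4bfffffc
  op=0x4bfffffc>>24=0x4b ⇒ jz (J)
  [23:0] imm=16777212 (s24→-4) = $-4
  target = base 0x2710 + off 0x08 + 4 + imm -4 = 0x2718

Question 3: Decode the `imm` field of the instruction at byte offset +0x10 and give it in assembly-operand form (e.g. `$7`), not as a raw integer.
$1656459

off 0x10: read dd d9 46 8b as big → 0xddd9468b
  opcode bits[31:24]=0xdd: addi/RI
  rd@[23:21]=0x6 ⇒ %r6
  imm@[20:0]=0x19468b ⇒ $1656459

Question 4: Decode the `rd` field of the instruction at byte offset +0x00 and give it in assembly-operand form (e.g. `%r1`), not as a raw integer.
@+00  big-endian(1e 97 ec f9) = 0x1e97ecf9
  opcode bits[31:24]=0x1e: lsli/RI
  rd@[23:21]=0x4 ⇒ %r4
  imm@[20:0]=0x17ecf9 ⇒ $1567993

%r4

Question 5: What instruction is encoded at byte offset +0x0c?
+0x0c: e8 a8 00 00 ⇒ word 0xe8a80000 (big)
  top 8b → 0xe8 → ldr [RR]
  rd@[23:21]=0x5 ⇒ %r5
  rs@[20:18]=0x2 ⇒ %r2

ldr %r2, %r5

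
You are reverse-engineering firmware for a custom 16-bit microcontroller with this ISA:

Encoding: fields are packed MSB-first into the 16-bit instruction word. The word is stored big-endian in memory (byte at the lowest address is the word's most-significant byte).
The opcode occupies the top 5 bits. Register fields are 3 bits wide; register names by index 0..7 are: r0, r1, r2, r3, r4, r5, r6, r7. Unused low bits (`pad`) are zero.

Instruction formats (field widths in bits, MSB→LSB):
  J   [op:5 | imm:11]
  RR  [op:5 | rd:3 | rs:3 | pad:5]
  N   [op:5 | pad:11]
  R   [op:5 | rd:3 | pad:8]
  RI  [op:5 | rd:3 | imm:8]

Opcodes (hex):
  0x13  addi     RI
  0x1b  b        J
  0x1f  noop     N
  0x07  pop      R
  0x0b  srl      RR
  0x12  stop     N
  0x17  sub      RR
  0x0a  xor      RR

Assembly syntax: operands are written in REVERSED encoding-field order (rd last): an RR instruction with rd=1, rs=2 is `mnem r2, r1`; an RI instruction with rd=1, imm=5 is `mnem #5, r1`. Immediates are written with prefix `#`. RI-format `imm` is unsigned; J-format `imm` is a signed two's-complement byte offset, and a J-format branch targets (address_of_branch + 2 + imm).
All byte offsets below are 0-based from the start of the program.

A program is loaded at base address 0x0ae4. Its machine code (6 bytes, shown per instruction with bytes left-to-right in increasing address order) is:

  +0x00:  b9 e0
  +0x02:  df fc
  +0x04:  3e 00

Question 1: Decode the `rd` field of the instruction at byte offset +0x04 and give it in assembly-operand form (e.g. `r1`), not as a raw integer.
+0x04: 3e 00 ⇒ word 0x3e00 (big)
  top 5b → 0x7 → pop [R]
  rd: (w>>8)&0x7=0x6 → r6

r6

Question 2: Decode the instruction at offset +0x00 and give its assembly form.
+0x00: b9 e0 ⇒ word 0xb9e0 (big)
  op=0xb9e0>>11=0x17 ⇒ sub (RR)
  rd: (w>>8)&0x7=0x1 → r1
  rs: (w>>5)&0x7=0x7 → r7

sub r7, r1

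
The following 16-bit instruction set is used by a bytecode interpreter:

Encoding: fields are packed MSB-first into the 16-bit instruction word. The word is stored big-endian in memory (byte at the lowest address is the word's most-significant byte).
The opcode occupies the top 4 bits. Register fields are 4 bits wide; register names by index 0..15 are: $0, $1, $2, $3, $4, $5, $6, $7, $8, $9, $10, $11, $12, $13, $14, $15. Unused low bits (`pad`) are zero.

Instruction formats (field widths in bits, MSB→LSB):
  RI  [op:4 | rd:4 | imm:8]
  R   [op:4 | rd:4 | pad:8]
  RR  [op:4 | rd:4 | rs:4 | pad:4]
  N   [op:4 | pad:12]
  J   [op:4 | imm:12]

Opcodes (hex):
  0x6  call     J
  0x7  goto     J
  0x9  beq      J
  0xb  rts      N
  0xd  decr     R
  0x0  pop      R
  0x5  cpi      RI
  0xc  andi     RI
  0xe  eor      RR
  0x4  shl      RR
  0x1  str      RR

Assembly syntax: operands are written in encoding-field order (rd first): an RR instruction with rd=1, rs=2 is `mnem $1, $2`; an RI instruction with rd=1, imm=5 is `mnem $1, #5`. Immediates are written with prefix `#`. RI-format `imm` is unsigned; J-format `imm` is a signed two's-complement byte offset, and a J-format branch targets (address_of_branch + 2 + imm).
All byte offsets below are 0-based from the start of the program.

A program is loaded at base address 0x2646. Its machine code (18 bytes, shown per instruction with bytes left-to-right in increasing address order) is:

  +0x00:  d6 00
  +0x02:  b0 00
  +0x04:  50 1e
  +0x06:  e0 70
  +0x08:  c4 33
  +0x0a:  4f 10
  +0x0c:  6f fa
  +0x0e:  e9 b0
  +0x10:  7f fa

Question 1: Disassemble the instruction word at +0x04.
cpi $0, #30

[04] 50 1e → 0x501e
  opcode bits[15:12]=0x5: cpi/RI
  rd@[11:8]=0x0 ⇒ $0
  imm@[7:0]=0x1e ⇒ #30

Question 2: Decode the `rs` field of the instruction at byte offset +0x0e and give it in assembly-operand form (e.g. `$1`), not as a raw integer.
@+0e  big-endian(e9 b0) = 0xe9b0
  top 4b → 0xe → eor [RR]
  rd: (w>>8)&0xf=0x9 → $9
  rs: (w>>4)&0xf=0xb → $11

$11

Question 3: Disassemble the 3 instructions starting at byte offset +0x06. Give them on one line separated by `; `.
off 0x06: read e0 70 as big → 0xe070
  opcode bits[15:12]=0xe: eor/RR
  rd: (w>>8)&0xf=0x0 → $0
  rs: (w>>4)&0xf=0x7 → $7
off 0x08: read c4 33 as big → 0xc433
  opcode bits[15:12]=0xc: andi/RI
  rd: (w>>8)&0xf=0x4 → $4
  imm: (w>>0)&0xff=0x33 → #51
off 0x0a: read 4f 10 as big → 0x4f10
  opcode bits[15:12]=0x4: shl/RR
  rd: (w>>8)&0xf=0xf → $15
  rs: (w>>4)&0xf=0x1 → $1

eor $0, $7; andi $4, #51; shl $15, $1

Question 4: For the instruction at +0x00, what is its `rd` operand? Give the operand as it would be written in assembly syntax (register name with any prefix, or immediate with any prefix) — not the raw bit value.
@+00  big-endian(d6 00) = 0xd600
  op=0xd600>>12=0xd ⇒ decr (R)
  [11:8] rd=6 = $6

$6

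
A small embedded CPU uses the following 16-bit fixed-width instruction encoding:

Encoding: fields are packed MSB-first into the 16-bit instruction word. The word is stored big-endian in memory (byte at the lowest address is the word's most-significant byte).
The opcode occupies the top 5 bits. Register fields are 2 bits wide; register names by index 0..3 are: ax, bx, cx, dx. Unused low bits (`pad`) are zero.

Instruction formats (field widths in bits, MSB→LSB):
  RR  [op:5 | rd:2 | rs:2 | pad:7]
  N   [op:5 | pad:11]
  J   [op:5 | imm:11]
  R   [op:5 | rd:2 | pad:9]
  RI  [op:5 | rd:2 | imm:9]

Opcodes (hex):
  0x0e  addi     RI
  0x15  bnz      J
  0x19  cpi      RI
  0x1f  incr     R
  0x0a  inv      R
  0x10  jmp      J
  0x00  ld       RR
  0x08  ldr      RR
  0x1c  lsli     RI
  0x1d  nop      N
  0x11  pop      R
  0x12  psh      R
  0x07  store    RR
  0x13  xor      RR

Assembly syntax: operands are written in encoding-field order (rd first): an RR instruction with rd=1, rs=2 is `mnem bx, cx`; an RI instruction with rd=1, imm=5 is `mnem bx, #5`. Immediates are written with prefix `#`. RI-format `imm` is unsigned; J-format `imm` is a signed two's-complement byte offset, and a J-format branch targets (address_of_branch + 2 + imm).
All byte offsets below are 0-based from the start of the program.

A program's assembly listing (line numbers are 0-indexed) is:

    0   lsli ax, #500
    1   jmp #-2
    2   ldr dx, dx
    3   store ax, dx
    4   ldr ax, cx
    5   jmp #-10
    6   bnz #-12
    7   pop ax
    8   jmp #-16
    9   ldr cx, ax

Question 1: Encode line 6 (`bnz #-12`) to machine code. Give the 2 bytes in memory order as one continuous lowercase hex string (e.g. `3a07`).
aff4

6. bnz fields op=0x15:5|imm=-12:11 → word aff4h → af f4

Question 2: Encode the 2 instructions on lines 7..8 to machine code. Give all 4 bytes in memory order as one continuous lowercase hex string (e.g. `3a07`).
880087f0

L7: pop op=0x11:5|rd=0:2|pad=0:9 ⇒ 0x8800 ⇒ big 88 00
L8: jmp op=0x10:5|imm=-16:11 ⇒ 0x87f0 ⇒ big 87 f0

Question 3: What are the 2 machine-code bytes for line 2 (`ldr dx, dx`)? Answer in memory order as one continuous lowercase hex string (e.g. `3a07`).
L2: ldr op=0x8:5|rd=3:2|rs=3:2|pad=0:7 ⇒ 0x4780 ⇒ big 47 80

4780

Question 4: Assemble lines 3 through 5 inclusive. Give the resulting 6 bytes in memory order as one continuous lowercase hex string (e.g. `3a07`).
3980410087f6

L3: store op=0x7:5|rd=0:2|rs=3:2|pad=0:7 ⇒ 0x3980 ⇒ big 39 80
L4: ldr op=0x8:5|rd=0:2|rs=2:2|pad=0:7 ⇒ 0x4100 ⇒ big 41 00
L5: jmp op=0x10:5|imm=-10:11 ⇒ 0x87f6 ⇒ big 87 f6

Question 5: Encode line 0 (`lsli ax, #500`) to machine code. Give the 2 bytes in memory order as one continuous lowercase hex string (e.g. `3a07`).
L0: lsli op=0x1c:5|rd=0:2|imm=500:9 ⇒ 0xe1f4 ⇒ big e1 f4

e1f4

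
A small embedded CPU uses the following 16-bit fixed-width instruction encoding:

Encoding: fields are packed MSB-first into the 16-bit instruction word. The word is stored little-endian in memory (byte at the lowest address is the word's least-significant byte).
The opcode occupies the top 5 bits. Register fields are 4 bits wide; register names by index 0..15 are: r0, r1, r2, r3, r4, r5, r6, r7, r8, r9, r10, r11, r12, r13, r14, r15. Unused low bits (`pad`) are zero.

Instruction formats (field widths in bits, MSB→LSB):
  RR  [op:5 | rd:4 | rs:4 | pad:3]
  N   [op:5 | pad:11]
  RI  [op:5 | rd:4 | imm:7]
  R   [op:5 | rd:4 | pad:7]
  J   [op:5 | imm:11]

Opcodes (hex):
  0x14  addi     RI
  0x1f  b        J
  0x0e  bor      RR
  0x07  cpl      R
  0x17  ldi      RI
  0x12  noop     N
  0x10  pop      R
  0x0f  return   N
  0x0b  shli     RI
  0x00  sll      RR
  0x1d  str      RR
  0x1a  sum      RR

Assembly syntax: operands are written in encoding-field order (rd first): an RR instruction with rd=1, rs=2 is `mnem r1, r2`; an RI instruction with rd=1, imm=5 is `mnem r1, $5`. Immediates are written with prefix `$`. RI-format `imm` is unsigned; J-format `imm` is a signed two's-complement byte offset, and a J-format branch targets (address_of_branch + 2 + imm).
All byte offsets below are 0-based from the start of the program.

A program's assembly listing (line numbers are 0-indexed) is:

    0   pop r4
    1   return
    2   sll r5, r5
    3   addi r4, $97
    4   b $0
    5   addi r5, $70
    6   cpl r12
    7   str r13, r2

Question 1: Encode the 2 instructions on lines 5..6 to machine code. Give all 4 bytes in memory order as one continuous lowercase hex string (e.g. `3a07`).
line 5 (addi): pack op=0x14:5|rd=5:4|imm=70:7 = 0xa2c6; little→ c6 a2
line 6 (cpl): pack op=0x7:5|rd=12:4|pad=0:7 = 0x3e00; little→ 00 3e

c6a2003e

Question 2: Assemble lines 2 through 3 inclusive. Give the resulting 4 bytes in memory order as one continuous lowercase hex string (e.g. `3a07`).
a80261a2

L2: sll op=0x0:5|rd=5:4|rs=5:4|pad=0:3 ⇒ 0x02a8 ⇒ little a8 02
L3: addi op=0x14:5|rd=4:4|imm=97:7 ⇒ 0xa261 ⇒ little 61 a2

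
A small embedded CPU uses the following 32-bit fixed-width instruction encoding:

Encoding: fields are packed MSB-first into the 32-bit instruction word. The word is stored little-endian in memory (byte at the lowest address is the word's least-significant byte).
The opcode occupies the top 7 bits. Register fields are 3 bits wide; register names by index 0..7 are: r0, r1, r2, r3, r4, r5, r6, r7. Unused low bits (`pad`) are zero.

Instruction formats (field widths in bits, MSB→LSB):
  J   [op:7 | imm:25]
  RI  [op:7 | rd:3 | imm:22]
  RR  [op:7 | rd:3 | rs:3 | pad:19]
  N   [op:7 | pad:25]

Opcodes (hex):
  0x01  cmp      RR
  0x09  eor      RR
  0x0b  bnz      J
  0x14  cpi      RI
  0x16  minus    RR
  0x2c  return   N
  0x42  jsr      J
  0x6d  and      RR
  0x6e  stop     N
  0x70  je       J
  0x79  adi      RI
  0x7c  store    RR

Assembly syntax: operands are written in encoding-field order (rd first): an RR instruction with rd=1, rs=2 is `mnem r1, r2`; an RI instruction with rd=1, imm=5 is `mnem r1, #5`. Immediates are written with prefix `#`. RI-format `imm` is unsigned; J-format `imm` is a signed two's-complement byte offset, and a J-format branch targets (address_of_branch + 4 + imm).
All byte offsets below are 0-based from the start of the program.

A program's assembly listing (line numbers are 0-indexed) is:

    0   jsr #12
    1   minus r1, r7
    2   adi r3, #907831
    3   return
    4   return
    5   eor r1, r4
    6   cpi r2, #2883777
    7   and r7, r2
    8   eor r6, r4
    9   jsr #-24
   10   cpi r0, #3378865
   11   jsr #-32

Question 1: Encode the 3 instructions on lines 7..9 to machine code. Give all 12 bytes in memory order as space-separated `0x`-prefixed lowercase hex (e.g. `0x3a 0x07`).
0x00 0x00 0xd0 0xdb 0x00 0x00 0xa0 0x13 0xe8 0xff 0xff 0x85

7. and fields op=0x6d:7|rd=7:3|rs=2:3|pad=0:19 → word dbd00000h → 00 00 d0 db
8. eor fields op=0x9:7|rd=6:3|rs=4:3|pad=0:19 → word 13a00000h → 00 00 a0 13
9. jsr fields op=0x42:7|imm=-24:25 → word 85ffffe8h → e8 ff ff 85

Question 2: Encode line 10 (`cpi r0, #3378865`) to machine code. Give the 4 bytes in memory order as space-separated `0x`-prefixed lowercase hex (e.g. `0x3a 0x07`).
line 10 (cpi): pack op=0x14:7|rd=0:3|imm=3378865:22 = 0x28338eb1; little→ b1 8e 33 28

0xb1 0x8e 0x33 0x28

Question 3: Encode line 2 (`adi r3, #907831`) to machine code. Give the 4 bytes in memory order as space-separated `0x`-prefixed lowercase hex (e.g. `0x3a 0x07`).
line 2 (adi): pack op=0x79:7|rd=3:3|imm=907831:22 = 0xf2cdda37; little→ 37 da cd f2

0x37 0xda 0xcd 0xf2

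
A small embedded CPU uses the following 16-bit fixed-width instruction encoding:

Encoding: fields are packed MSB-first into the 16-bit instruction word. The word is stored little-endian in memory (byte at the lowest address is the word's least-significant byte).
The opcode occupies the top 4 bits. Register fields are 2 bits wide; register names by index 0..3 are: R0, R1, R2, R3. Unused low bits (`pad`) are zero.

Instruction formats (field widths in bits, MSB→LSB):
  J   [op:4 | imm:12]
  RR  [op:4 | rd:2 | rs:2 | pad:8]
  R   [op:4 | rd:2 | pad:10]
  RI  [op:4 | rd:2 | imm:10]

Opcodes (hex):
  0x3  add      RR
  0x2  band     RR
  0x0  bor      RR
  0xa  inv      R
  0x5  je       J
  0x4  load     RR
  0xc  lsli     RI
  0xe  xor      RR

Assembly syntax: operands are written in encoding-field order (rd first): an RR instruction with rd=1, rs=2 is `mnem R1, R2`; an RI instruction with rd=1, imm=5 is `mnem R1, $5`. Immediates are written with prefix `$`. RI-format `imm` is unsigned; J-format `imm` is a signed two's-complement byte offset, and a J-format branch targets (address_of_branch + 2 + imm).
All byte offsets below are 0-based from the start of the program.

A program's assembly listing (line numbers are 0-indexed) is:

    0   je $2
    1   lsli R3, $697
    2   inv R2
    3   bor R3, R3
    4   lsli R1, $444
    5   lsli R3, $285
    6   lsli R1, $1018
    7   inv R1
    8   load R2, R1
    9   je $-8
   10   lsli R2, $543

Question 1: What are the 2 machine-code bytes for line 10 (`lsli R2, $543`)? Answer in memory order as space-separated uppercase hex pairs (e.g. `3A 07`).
line 10 (lsli): pack op=0xc:4|rd=2:2|imm=543:10 = 0xca1f; little→ 1f ca

1F CA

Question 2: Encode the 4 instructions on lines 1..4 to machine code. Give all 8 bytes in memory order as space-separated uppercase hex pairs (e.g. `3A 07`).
B9 CE 00 A8 00 0F BC C5

1. lsli fields op=0xc:4|rd=3:2|imm=697:10 → word ceb9h → b9 ce
2. inv fields op=0xa:4|rd=2:2|pad=0:10 → word a800h → 00 a8
3. bor fields op=0x0:4|rd=3:2|rs=3:2|pad=0:8 → word 0f00h → 00 0f
4. lsli fields op=0xc:4|rd=1:2|imm=444:10 → word c5bch → bc c5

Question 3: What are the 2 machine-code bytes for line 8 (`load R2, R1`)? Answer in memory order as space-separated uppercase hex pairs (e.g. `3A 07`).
L8: load op=0x4:4|rd=2:2|rs=1:2|pad=0:8 ⇒ 0x4900 ⇒ little 00 49

00 49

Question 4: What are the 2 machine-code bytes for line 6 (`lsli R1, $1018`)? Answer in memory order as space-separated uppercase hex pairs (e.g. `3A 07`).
FA C7

L6: lsli op=0xc:4|rd=1:2|imm=1018:10 ⇒ 0xc7fa ⇒ little fa c7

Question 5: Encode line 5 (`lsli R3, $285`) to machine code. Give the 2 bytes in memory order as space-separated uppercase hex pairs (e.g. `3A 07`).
1D CD

5. lsli fields op=0xc:4|rd=3:2|imm=285:10 → word cd1dh → 1d cd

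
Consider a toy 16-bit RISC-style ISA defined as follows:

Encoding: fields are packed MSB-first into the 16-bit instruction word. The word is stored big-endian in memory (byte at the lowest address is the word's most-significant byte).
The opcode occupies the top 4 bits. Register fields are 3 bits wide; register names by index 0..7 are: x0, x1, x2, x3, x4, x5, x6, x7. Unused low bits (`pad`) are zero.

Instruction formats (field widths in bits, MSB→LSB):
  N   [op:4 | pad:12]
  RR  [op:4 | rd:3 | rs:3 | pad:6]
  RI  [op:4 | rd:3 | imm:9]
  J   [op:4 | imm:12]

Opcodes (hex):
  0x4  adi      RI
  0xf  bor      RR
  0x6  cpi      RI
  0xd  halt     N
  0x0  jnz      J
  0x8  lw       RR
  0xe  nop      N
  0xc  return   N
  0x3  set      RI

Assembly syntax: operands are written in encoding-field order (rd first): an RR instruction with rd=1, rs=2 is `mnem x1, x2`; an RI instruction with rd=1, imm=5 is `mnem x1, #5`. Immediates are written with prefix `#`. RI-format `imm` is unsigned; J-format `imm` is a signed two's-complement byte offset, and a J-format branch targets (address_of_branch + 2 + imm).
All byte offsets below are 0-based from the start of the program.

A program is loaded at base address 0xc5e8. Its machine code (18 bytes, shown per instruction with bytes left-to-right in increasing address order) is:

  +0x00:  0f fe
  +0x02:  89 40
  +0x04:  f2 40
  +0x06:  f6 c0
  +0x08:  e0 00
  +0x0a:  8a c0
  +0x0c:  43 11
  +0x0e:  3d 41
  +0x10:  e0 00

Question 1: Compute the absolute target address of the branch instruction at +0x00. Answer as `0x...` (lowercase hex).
@+00  big-endian(0f fe) = 0x0ffe
  opcode bits[15:12]=0x0: jnz/J
  imm: (w>>0)&0xfff=0xffe (s12→-2) → #-2
  target = base 0xc5e8 + off 0x00 + 2 + imm -2 = 0xc5e8

0xc5e8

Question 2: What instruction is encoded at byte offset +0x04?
bor x1, x1

[04] f2 40 → 0xf240
  opcode bits[15:12]=0xf: bor/RR
  [11:9] rd=1 = x1
  [8:6] rs=1 = x1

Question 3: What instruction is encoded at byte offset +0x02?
lw x4, x5

@+02  big-endian(89 40) = 0x8940
  op=0x8940>>12=0x8 ⇒ lw (RR)
  [11:9] rd=4 = x4
  [8:6] rs=5 = x5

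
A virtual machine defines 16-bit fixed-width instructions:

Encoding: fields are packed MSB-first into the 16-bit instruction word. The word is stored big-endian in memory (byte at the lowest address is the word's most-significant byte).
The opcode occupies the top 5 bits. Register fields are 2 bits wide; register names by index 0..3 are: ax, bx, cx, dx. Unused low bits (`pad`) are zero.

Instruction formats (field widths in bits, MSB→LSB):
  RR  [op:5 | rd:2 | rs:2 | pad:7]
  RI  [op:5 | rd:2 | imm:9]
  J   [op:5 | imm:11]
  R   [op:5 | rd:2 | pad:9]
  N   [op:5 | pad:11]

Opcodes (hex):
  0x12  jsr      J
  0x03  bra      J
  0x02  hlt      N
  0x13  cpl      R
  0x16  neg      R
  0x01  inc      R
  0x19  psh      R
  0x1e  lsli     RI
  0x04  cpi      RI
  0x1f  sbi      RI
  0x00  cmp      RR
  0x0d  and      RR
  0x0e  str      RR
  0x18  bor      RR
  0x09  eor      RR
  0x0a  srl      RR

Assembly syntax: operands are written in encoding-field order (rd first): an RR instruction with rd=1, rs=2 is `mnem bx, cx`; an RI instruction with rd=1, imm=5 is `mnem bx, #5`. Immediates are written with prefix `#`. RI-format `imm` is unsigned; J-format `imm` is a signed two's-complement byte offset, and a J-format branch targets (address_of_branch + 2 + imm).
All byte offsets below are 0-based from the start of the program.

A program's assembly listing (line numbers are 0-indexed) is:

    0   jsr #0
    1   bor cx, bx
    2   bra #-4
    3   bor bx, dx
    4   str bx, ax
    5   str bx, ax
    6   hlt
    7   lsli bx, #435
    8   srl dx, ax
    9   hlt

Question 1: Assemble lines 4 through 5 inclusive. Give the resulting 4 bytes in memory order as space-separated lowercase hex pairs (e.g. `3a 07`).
72 00 72 00

4. str fields op=0xe:5|rd=1:2|rs=0:2|pad=0:7 → word 7200h → 72 00
5. str fields op=0xe:5|rd=1:2|rs=0:2|pad=0:7 → word 7200h → 72 00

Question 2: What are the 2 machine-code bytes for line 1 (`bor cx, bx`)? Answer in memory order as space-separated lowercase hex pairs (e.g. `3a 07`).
c4 80

L1: bor op=0x18:5|rd=2:2|rs=1:2|pad=0:7 ⇒ 0xc480 ⇒ big c4 80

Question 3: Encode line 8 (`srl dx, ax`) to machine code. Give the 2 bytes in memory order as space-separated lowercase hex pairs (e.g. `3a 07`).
56 00

8. srl fields op=0xa:5|rd=3:2|rs=0:2|pad=0:7 → word 5600h → 56 00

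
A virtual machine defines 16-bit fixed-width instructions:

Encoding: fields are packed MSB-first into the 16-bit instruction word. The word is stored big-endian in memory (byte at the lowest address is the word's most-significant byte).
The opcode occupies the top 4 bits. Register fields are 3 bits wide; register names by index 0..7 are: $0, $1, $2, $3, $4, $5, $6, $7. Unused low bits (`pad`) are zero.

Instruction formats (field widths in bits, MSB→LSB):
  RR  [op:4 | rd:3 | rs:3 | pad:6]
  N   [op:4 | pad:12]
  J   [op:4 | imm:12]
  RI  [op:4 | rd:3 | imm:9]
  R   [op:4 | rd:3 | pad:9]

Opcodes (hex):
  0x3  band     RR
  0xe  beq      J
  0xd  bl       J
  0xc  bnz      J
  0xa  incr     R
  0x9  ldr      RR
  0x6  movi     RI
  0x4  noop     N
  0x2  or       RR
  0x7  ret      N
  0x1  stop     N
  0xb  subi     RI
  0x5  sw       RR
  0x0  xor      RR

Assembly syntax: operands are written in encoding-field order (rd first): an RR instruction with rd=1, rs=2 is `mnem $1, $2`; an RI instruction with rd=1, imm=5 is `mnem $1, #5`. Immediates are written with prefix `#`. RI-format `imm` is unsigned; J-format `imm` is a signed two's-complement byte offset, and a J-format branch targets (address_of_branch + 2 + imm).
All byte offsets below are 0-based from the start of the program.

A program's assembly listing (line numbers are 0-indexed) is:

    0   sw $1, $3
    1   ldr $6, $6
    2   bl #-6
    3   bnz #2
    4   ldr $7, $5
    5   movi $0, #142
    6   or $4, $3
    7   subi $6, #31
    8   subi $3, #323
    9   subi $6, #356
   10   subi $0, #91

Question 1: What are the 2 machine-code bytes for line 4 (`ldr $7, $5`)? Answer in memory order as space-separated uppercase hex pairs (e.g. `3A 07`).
9F 40

L4: ldr op=0x9:4|rd=7:3|rs=5:3|pad=0:6 ⇒ 0x9f40 ⇒ big 9f 40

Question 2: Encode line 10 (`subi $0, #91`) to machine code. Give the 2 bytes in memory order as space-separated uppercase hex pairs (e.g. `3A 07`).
B0 5B

10. subi fields op=0xb:4|rd=0:3|imm=91:9 → word b05bh → b0 5b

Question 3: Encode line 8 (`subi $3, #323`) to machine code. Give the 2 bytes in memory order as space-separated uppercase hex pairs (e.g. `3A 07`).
L8: subi op=0xb:4|rd=3:3|imm=323:9 ⇒ 0xb743 ⇒ big b7 43

B7 43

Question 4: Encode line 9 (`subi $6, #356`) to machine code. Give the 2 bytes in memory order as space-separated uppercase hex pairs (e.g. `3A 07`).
BD 64

9. subi fields op=0xb:4|rd=6:3|imm=356:9 → word bd64h → bd 64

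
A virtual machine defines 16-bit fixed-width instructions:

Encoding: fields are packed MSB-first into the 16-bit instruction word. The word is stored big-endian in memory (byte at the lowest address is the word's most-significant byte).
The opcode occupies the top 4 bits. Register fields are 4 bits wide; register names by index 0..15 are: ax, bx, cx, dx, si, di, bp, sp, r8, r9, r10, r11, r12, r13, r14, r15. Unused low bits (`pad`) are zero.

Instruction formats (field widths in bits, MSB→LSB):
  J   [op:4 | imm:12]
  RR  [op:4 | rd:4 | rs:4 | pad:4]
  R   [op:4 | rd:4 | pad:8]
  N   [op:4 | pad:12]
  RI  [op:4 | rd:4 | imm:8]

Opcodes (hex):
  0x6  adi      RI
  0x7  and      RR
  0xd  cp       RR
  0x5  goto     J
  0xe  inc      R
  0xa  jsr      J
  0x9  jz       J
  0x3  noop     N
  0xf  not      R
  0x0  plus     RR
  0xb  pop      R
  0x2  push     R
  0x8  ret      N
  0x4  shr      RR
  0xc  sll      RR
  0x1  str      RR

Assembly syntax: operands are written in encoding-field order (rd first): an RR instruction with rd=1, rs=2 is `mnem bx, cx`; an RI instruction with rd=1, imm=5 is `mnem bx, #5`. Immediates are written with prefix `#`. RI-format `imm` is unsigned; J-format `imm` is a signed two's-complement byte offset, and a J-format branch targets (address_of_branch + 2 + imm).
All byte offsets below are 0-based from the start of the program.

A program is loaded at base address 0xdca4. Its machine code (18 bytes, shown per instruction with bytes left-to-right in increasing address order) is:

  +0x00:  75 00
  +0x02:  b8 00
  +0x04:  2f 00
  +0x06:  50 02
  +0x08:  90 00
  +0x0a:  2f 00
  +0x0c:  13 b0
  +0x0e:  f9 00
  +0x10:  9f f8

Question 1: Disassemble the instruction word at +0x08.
off 0x08: read 90 00 as big → 0x9000
  op=0x9000>>12=0x9 ⇒ jz (J)
  [11:0] imm=0 = #0

jz #0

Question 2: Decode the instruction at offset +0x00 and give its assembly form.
and di, ax

@+00  big-endian(75 00) = 0x7500
  op=0x7500>>12=0x7 ⇒ and (RR)
  rd@[11:8]=0x5 ⇒ di
  rs@[7:4]=0x0 ⇒ ax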